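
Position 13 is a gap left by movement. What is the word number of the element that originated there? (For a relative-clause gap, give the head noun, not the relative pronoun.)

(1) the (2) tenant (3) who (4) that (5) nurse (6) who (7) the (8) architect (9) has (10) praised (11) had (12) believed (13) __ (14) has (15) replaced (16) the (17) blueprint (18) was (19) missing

2

The gap at 13 is the subject of "replaced", inside a relative clause.
The relative pronoun is "who" (word 3); it is bound by the head noun immediately before it.
Its filler is the head noun "tenant", at word 2.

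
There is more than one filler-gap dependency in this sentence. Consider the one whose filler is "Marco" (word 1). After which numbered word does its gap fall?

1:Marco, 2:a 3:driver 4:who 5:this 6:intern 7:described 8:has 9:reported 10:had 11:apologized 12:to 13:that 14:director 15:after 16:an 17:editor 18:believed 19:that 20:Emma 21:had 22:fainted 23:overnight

9

The displaced element is "Marco" (word 1).
It is linked across 1 clause boundary (Ø).
It functions as the subject of "apologized", so the gap sits immediately after word 9 ("reported").
Base order: A driver who this intern described has reported Marco had apologized to that director after an editor believed that Emma had fainted overnight.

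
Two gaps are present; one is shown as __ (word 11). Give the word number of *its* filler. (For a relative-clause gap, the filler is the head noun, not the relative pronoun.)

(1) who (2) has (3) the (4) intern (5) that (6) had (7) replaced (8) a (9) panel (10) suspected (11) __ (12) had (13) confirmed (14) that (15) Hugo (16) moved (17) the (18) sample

1

The marked gap is the subject of "confirmed".
Its filler is the fronted wh-phrase "who", at word 1.
(The other dependency links word 4 to a gap after word 5.)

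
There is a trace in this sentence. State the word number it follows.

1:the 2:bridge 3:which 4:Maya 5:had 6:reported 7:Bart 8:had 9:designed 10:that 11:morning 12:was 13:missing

9

The displaced element is "the bridge" (word 2).
It is linked across 1 clause boundary (Ø).
It functions as the direct object of "designed", so the gap sits immediately after word 9 ("designed").
Base order: Maya had reported Bart had designed the bridge that morning.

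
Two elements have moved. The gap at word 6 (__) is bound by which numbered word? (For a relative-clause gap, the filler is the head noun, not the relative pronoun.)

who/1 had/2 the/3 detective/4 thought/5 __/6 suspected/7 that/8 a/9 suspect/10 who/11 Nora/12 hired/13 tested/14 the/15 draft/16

The marked gap is the subject of "suspected".
Its filler is the fronted wh-phrase "who", at word 1.
(The other dependency links word 10 to a gap after word 13.)

1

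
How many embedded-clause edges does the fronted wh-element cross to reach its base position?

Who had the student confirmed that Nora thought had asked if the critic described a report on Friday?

2

"who" is extracted from the subject of "asked".
Boundaries crossed, outermost first: [that], [Ø] — 2 in total.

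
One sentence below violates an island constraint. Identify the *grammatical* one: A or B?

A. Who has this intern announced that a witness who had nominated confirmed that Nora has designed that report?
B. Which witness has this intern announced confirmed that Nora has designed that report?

B

In A, the wh-phrase is extracted from inside a complex-NP island (relative clause) (introduced by "who"), which blocks movement.
In B, the extraction path crosses only that-complement boundaries, which are transparent.
So B is grammatical.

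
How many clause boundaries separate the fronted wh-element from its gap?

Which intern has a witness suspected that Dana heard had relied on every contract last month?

2

"which intern" is extracted from the subject of "relied".
Boundaries crossed, outermost first: [that], [Ø] — 2 in total.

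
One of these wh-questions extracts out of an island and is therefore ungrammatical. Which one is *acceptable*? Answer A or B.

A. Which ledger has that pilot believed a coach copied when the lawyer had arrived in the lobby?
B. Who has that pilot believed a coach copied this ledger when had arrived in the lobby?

A

In B, the wh-phrase is extracted from inside an adjunct island (introduced by "when"), which blocks movement.
In A, the extraction path crosses only that-complement boundaries, which are transparent.
So A is grammatical.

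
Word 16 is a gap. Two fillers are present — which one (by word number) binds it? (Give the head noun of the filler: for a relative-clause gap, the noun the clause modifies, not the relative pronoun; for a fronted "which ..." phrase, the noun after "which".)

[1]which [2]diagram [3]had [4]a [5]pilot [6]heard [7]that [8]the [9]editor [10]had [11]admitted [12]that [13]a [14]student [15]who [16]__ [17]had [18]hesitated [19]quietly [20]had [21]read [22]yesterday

The marked gap is inside the relative clause, the subject of "hesitated".
Its filler is the head noun "student" (via "who"), at word 14.
(The other dependency links word 2 to a gap after word 21.)

14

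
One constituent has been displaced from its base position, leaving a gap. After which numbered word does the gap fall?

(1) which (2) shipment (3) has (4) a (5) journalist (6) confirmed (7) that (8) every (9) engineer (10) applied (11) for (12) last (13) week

The displaced element is "which shipment" (word 2).
It is linked across 1 clause boundary (that).
It functions as the object of the preposition "for" of "applied", so the gap sits immediately after word 11 ("for").
Base order: A journalist has confirmed that every engineer applied for which shipment last week.

11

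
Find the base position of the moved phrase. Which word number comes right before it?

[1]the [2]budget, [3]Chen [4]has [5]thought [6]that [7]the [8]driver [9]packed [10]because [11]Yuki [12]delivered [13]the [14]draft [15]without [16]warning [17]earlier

9

The displaced element is "the budget" (word 2).
It is linked across 1 clause boundary (that).
It functions as the direct object of "packed", so the gap sits immediately after word 9 ("packed").
Base order: Chen has thought that the driver packed the budget because Yuki delivered the draft without warning earlier.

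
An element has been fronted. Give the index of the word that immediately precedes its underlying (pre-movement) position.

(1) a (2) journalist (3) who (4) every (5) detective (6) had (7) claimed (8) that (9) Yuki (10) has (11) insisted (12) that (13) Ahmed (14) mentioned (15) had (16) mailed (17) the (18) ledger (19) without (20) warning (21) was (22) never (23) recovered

14

The displaced element is "a journalist" (word 2).
It is linked across 3 clause boundaries (that → that → Ø).
It functions as the subject of "mailed", so the gap sits immediately after word 14 ("mentioned").
Base order: Every detective had claimed that Yuki has insisted that Ahmed mentioned that a journalist had mailed the ledger without warning.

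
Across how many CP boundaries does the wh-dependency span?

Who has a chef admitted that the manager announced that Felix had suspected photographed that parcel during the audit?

"who" is extracted from the subject of "photographed".
Boundaries crossed, outermost first: [that], [that], [Ø] — 3 in total.

3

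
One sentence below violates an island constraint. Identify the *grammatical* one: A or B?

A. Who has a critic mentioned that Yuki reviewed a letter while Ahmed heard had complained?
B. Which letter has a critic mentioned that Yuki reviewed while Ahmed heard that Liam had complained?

In A, the wh-phrase is extracted from inside an adjunct island (introduced by "while"), which blocks movement.
In B, the extraction path crosses only that-complement boundaries, which are transparent.
So B is grammatical.

B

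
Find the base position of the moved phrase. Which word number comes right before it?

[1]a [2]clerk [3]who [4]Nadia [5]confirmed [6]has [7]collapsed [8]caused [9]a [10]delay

5

The displaced element is "a clerk" (word 2).
It is linked across 1 clause boundary (Ø).
It functions as the subject of "collapsed", so the gap sits immediately after word 5 ("confirmed").
Base order: Nadia confirmed that a clerk has collapsed.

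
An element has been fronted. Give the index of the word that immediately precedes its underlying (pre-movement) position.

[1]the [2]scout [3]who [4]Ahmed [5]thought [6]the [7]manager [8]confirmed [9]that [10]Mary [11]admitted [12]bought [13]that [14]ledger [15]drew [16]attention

The displaced element is "the scout" (word 2).
It is linked across 3 clause boundaries (Ø → that → Ø).
It functions as the subject of "bought", so the gap sits immediately after word 11 ("admitted").
Base order: Ahmed thought the manager confirmed that Mary admitted that the scout bought that ledger.

11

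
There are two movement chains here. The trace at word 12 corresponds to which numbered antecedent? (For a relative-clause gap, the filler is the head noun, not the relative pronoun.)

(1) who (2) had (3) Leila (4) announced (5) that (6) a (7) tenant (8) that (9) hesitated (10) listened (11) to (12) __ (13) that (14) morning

1

The marked gap is the object of the preposition "to" of "listened".
Its filler is the fronted wh-phrase "who", at word 1.
(The other dependency links word 7 to a gap after word 8.)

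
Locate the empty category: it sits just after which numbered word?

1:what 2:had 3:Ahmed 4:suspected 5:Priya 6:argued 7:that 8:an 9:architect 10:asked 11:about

11

The displaced element is "what" (word 1).
It is linked across 2 clause boundaries (Ø → that).
It functions as the object of the preposition "about" of "asked", so the gap sits immediately after word 11 ("about").
Base order: Ahmed had suspected Priya argued that an architect asked about what.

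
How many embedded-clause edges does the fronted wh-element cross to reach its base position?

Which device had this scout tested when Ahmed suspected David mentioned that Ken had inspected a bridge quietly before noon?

"which device" originates inside the matrix clause — no clause boundary is crossed.

0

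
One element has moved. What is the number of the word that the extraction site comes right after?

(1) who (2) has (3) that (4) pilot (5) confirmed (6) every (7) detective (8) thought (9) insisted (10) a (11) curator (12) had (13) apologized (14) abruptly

The displaced element is "who" (word 1).
It is linked across 2 clause boundaries (Ø → Ø).
It functions as the subject of "insisted", so the gap sits immediately after word 8 ("thought").
Base order: That pilot has confirmed every detective thought that who insisted a curator had apologized abruptly.

8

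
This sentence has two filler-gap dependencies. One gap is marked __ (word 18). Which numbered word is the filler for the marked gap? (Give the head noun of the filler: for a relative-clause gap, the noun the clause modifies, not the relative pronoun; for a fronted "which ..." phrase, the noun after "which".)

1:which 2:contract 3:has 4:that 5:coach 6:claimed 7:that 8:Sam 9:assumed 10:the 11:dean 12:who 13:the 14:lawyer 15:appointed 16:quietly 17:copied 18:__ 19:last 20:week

2

The marked gap is the direct object of "copied".
Its filler is the fronted wh-phrase "which contract", at word 2.
(The other dependency links word 11 to a gap after word 15.)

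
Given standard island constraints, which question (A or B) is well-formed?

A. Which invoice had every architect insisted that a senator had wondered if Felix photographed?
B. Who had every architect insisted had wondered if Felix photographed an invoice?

In A, the wh-phrase is extracted from inside a wh-island (introduced by "if"), which blocks movement.
In B, the extraction path crosses only that-complement boundaries, which are transparent.
So B is grammatical.

B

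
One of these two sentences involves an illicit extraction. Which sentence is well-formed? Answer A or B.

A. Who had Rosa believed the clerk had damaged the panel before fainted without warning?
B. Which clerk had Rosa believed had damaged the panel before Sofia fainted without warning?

B

In A, the wh-phrase is extracted from inside an adjunct island (introduced by "before"), which blocks movement.
In B, the extraction path crosses only that-complement boundaries, which are transparent.
So B is grammatical.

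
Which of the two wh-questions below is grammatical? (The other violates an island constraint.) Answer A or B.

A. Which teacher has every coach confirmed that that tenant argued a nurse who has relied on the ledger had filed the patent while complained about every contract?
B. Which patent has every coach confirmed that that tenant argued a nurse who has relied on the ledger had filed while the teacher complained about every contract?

B

In A, the wh-phrase is extracted from inside an adjunct island (introduced by "while"), which blocks movement.
In B, the extraction path crosses only that-complement boundaries, which are transparent.
So B is grammatical.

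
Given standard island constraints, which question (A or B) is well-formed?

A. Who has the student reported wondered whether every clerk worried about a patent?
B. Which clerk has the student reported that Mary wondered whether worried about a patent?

In B, the wh-phrase is extracted from inside a wh-island (introduced by "whether"), which blocks movement.
In A, the extraction path crosses only that-complement boundaries, which are transparent.
So A is grammatical.

A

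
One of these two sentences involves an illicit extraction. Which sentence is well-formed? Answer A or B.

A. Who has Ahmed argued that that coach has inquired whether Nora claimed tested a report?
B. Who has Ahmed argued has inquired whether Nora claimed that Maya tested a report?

B

In A, the wh-phrase is extracted from inside a wh-island (introduced by "whether"), which blocks movement.
In B, the extraction path crosses only that-complement boundaries, which are transparent.
So B is grammatical.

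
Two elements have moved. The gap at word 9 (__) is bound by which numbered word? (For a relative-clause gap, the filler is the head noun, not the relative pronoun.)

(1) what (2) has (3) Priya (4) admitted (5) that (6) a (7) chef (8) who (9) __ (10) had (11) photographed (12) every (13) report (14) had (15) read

The marked gap is inside the relative clause, the subject of "photographed".
Its filler is the head noun "chef" (via "who"), at word 7.
(The other dependency links word 1 to a gap after word 15.)

7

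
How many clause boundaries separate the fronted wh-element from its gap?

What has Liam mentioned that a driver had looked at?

"what" is extracted from the PP object of "looked".
Boundaries crossed, outermost first: [that] — 1 in total.

1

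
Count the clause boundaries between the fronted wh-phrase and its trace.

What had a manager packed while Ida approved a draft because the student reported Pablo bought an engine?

"what" originates inside the matrix clause — no clause boundary is crossed.

0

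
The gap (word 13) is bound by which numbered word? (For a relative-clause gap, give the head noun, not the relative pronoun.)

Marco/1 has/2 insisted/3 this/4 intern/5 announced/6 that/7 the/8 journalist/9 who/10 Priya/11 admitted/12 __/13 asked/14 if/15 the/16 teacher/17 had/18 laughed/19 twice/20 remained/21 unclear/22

9

The gap at 13 is the subject of "asked", inside a relative clause.
The relative pronoun is "who" (word 10); it is bound by the head noun immediately before it.
Its filler is the head noun "journalist", at word 9.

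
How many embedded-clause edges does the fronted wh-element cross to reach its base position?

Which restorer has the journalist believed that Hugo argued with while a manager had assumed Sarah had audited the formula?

"which restorer" is extracted from the PP object of "argued".
Boundaries crossed, outermost first: [that] — 1 in total.

1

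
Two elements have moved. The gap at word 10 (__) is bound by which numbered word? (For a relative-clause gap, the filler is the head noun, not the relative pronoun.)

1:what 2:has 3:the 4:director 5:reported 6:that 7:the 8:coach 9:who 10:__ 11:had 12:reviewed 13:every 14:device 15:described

8

The marked gap is inside the relative clause, the subject of "reviewed".
Its filler is the head noun "coach" (via "who"), at word 8.
(The other dependency links word 1 to a gap after word 15.)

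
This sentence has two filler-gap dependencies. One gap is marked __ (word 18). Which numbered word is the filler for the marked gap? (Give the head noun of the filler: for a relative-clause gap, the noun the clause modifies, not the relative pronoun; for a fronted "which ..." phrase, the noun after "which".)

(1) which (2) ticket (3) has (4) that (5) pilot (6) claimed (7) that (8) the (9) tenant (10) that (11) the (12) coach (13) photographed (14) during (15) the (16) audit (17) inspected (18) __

2

The marked gap is the direct object of "inspected".
Its filler is the fronted wh-phrase "which ticket", at word 2.
(The other dependency links word 9 to a gap after word 13.)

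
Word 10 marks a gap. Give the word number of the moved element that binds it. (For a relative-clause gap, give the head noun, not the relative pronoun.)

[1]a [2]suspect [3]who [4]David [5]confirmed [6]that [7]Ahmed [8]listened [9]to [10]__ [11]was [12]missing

The gap at 10 is the prepositional object of "listened", inside a relative clause.
The relative pronoun is "who" (word 3); it is bound by the head noun immediately before it.
Its filler is the head noun "suspect", at word 2.

2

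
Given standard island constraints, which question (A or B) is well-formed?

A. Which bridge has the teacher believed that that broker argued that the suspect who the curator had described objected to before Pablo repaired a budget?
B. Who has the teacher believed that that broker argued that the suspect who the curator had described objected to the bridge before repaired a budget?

A

In B, the wh-phrase is extracted from inside an adjunct island (introduced by "before"), which blocks movement.
In A, the extraction path crosses only that-complement boundaries, which are transparent.
So A is grammatical.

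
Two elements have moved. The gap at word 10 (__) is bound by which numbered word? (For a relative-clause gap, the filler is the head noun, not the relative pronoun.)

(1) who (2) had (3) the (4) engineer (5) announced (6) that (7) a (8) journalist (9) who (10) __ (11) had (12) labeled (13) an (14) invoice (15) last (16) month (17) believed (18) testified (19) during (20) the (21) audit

The marked gap is inside the relative clause, the subject of "labeled".
Its filler is the head noun "journalist" (via "who"), at word 8.
(The other dependency links word 1 to a gap after word 17.)

8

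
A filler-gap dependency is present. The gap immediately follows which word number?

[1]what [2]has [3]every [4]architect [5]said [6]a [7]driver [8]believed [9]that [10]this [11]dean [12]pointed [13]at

13

The displaced element is "what" (word 1).
It is linked across 2 clause boundaries (Ø → that).
It functions as the object of the preposition "at" of "pointed", so the gap sits immediately after word 13 ("at").
Base order: Every architect has said a driver believed that this dean pointed at what.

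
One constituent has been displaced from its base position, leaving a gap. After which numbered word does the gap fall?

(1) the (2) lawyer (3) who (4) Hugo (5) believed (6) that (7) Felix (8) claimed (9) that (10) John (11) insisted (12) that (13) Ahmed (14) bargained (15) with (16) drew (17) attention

15

The displaced element is "the lawyer" (word 2).
It is linked across 3 clause boundaries (that → that → that).
It functions as the object of the preposition "with" of "bargained", so the gap sits immediately after word 15 ("with").
Base order: Hugo believed that Felix claimed that John insisted that Ahmed bargained with the lawyer.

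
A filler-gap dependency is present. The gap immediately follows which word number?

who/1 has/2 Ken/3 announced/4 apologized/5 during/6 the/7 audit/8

The displaced element is "who" (word 1).
It is linked across 1 clause boundary (Ø).
It functions as the subject of "apologized", so the gap sits immediately after word 4 ("announced").
Base order: Ken has announced that who apologized during the audit.

4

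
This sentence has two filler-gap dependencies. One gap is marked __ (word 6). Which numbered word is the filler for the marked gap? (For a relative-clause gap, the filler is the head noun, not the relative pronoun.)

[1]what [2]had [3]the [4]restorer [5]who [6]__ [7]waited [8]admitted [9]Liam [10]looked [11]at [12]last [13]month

The marked gap is inside the relative clause, the subject of "waited".
Its filler is the head noun "restorer" (via "who"), at word 4.
(The other dependency links word 1 to a gap after word 11.)

4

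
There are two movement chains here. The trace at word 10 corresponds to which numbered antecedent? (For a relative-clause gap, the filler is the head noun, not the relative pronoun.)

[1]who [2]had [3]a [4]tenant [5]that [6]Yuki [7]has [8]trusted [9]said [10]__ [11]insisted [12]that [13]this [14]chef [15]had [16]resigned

1

The marked gap is the subject of "insisted".
Its filler is the fronted wh-phrase "who", at word 1.
(The other dependency links word 4 to a gap after word 8.)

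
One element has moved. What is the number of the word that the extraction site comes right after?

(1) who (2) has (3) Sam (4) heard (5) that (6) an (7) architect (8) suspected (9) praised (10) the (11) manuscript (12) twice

The displaced element is "who" (word 1).
It is linked across 2 clause boundaries (that → Ø).
It functions as the subject of "praised", so the gap sits immediately after word 8 ("suspected").
Base order: Sam has heard that an architect suspected that who praised the manuscript twice.

8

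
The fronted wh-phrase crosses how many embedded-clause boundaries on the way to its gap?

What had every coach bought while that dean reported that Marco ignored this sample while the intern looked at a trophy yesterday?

0

"what" originates inside the matrix clause — no clause boundary is crossed.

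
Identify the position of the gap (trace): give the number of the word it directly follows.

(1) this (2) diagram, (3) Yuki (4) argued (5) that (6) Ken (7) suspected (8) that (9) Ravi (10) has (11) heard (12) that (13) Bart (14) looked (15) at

15

The displaced element is "this diagram" (word 2).
It is linked across 3 clause boundaries (that → that → that).
It functions as the object of the preposition "at" of "looked", so the gap sits immediately after word 15 ("at").
Base order: Yuki argued that Ken suspected that Ravi has heard that Bart looked at this diagram.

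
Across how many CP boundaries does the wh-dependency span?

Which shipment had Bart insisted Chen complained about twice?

1

"which shipment" is extracted from the PP object of "complained".
Boundaries crossed, outermost first: [Ø] — 1 in total.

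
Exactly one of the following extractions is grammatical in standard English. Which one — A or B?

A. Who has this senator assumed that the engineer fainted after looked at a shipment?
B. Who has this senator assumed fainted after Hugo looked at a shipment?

B

In A, the wh-phrase is extracted from inside an adjunct island (introduced by "after"), which blocks movement.
In B, the extraction path crosses only that-complement boundaries, which are transparent.
So B is grammatical.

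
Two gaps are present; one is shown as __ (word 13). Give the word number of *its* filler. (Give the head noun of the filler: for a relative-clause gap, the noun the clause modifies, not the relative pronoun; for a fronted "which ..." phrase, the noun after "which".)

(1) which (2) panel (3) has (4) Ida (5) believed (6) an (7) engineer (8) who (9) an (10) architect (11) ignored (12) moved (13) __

2

The marked gap is the direct object of "moved".
Its filler is the fronted wh-phrase "which panel", at word 2.
(The other dependency links word 7 to a gap after word 11.)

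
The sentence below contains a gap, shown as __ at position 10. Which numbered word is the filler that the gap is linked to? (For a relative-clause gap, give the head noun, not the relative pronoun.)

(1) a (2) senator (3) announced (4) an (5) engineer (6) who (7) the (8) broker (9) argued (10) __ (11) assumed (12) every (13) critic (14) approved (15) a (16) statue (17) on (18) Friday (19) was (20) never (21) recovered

The gap at 10 is the subject of "assumed", inside a relative clause.
The relative pronoun is "who" (word 6); it is bound by the head noun immediately before it.
Its filler is the head noun "engineer", at word 5.

5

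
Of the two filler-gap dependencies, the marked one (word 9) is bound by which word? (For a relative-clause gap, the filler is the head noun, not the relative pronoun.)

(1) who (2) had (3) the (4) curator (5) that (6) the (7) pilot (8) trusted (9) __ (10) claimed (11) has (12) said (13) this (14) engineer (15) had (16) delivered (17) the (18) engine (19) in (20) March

4

The marked gap is inside the relative clause, the direct object of "trusted".
Its filler is the head noun "curator" (via "that"), at word 4.
(The other dependency links word 1 to a gap after word 10.)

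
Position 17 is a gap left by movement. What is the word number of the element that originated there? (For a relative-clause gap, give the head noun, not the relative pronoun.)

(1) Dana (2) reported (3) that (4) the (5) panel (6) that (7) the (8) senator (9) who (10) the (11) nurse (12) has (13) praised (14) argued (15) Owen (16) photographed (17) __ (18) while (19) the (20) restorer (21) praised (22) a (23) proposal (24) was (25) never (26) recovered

The gap at 17 is the object of "photographed", inside a relative clause.
The relative pronoun is "that" (word 6); it is bound by the head noun immediately before it.
Its filler is the head noun "panel", at word 5.

5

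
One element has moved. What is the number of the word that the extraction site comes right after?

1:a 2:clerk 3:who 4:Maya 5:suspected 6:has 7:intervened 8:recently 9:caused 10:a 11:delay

5

The displaced element is "a clerk" (word 2).
It is linked across 1 clause boundary (Ø).
It functions as the subject of "intervened", so the gap sits immediately after word 5 ("suspected").
Base order: Maya suspected that a clerk has intervened recently.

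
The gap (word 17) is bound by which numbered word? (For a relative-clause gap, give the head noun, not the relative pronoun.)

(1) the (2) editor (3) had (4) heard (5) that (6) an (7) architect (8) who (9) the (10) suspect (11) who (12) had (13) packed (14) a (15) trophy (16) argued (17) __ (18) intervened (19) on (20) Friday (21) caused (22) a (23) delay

The gap at 17 is the subject of "intervened", inside a relative clause.
The relative pronoun is "who" (word 8); it is bound by the head noun immediately before it.
Its filler is the head noun "architect", at word 7.

7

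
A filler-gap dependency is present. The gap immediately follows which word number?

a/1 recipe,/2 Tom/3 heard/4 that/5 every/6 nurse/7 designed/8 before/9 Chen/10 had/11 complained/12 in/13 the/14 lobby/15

The displaced element is "a recipe" (word 2).
It is linked across 1 clause boundary (that).
It functions as the direct object of "designed", so the gap sits immediately after word 8 ("designed").
Base order: Tom heard that every nurse designed a recipe before Chen had complained in the lobby.

8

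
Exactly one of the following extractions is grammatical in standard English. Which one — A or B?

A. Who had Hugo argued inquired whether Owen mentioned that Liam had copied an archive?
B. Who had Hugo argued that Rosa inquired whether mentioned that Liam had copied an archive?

A

In B, the wh-phrase is extracted from inside a wh-island (introduced by "whether"), which blocks movement.
In A, the extraction path crosses only that-complement boundaries, which are transparent.
So A is grammatical.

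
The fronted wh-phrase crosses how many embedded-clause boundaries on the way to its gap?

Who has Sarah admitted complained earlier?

"who" is extracted from the subject of "complained".
Boundaries crossed, outermost first: [Ø] — 1 in total.

1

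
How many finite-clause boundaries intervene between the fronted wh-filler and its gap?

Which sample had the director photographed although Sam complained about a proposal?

0

"which sample" originates inside the matrix clause — no clause boundary is crossed.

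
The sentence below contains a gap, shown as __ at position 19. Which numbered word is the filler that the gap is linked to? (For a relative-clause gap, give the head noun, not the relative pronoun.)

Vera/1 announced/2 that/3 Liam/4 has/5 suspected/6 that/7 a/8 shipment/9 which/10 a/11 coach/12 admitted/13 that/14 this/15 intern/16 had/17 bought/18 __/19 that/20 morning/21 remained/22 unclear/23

9

The gap at 19 is the object of "bought", inside a relative clause.
The relative pronoun is "which" (word 10); it is bound by the head noun immediately before it.
Its filler is the head noun "shipment", at word 9.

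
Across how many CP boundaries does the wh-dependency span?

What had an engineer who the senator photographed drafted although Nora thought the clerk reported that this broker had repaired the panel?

"what" originates inside the matrix clause — no clause boundary is crossed.

0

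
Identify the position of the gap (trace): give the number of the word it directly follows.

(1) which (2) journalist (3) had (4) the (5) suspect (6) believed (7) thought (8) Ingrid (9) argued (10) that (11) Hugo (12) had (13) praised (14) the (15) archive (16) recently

The displaced element is "which journalist" (word 2).
It is linked across 1 clause boundary (Ø).
It functions as the subject of "thought", so the gap sits immediately after word 6 ("believed").
Base order: The suspect had believed that which journalist thought Ingrid argued that Hugo had praised the archive recently.

6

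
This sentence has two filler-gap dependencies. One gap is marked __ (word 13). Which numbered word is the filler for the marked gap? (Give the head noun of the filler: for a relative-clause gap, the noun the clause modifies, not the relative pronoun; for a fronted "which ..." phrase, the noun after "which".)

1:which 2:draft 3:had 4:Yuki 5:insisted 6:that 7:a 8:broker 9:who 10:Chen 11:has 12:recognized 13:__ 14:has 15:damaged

The marked gap is inside the relative clause, the direct object of "recognized".
Its filler is the head noun "broker" (via "who"), at word 8.
(The other dependency links word 2 to a gap after word 15.)

8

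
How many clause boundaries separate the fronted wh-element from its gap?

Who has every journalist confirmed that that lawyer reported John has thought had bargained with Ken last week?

"who" is extracted from the subject of "bargained".
Boundaries crossed, outermost first: [that], [Ø], [Ø] — 3 in total.

3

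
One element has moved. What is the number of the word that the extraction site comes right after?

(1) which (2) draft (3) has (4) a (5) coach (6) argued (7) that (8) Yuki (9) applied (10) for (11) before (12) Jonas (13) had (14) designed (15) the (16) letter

The displaced element is "which draft" (word 2).
It is linked across 1 clause boundary (that).
It functions as the object of the preposition "for" of "applied", so the gap sits immediately after word 10 ("for").
Base order: A coach has argued that Yuki applied for which draft before Jonas had designed the letter.

10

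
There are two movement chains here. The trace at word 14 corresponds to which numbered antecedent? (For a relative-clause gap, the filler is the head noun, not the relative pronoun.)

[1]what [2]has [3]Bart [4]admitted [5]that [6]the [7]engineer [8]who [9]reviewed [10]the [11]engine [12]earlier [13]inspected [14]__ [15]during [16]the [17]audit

The marked gap is the direct object of "inspected".
Its filler is the fronted wh-phrase "what", at word 1.
(The other dependency links word 7 to a gap after word 8.)

1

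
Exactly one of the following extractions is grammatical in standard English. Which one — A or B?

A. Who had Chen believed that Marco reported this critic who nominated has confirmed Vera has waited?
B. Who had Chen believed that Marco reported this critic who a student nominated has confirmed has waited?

In A, the wh-phrase is extracted from inside a complex-NP island (relative clause) (introduced by "who"), which blocks movement.
In B, the extraction path crosses only that-complement boundaries, which are transparent.
So B is grammatical.

B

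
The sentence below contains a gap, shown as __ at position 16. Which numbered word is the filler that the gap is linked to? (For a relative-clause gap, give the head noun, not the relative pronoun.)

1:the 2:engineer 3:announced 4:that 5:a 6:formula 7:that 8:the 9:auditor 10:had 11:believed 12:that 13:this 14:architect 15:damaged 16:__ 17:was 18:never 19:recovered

6

The gap at 16 is the object of "damaged", inside a relative clause.
The relative pronoun is "that" (word 7); it is bound by the head noun immediately before it.
Its filler is the head noun "formula", at word 6.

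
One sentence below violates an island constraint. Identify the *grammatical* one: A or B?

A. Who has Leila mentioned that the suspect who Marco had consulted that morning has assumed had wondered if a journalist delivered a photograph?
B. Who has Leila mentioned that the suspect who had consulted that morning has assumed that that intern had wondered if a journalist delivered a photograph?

A

In B, the wh-phrase is extracted from inside a complex-NP island (relative clause) (introduced by "who"), which blocks movement.
In A, the extraction path crosses only that-complement boundaries, which are transparent.
So A is grammatical.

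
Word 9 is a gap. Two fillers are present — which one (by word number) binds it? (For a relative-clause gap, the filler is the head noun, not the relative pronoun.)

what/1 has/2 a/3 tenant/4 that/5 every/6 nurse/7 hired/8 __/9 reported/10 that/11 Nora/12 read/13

The marked gap is inside the relative clause, the direct object of "hired".
Its filler is the head noun "tenant" (via "that"), at word 4.
(The other dependency links word 1 to a gap after word 13.)

4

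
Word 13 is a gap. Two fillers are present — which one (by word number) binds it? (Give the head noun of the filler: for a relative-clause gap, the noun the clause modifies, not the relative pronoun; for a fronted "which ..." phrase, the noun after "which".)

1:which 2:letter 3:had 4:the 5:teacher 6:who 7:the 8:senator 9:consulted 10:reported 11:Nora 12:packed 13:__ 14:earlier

The marked gap is the direct object of "packed".
Its filler is the fronted wh-phrase "which letter", at word 2.
(The other dependency links word 5 to a gap after word 9.)

2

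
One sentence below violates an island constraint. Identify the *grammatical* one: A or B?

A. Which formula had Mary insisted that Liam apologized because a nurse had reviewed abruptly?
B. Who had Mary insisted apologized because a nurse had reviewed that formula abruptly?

B

In A, the wh-phrase is extracted from inside an adjunct island (introduced by "because"), which blocks movement.
In B, the extraction path crosses only that-complement boundaries, which are transparent.
So B is grammatical.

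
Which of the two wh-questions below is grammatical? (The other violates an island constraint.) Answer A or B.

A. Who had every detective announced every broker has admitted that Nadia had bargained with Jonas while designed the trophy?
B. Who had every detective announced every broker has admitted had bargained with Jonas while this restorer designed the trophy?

In A, the wh-phrase is extracted from inside an adjunct island (introduced by "while"), which blocks movement.
In B, the extraction path crosses only that-complement boundaries, which are transparent.
So B is grammatical.

B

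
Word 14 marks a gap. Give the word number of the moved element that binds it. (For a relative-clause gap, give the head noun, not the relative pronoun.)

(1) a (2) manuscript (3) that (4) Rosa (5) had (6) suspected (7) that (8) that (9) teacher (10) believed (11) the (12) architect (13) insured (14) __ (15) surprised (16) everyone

2

The gap at 14 is the object of "insured", inside a relative clause.
The relative pronoun is "that" (word 3); it is bound by the head noun immediately before it.
Its filler is the head noun "manuscript", at word 2.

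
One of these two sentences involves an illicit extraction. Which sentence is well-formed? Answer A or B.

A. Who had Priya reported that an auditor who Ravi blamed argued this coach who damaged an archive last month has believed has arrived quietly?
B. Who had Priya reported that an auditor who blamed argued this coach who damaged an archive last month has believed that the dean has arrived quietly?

A

In B, the wh-phrase is extracted from inside a complex-NP island (relative clause) (introduced by "who"), which blocks movement.
In A, the extraction path crosses only that-complement boundaries, which are transparent.
So A is grammatical.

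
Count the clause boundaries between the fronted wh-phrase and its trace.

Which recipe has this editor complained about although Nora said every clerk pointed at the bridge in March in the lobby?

"which recipe" originates inside the matrix clause — no clause boundary is crossed.

0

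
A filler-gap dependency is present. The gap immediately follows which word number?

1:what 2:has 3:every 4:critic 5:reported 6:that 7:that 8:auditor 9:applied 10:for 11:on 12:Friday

The displaced element is "what" (word 1).
It is linked across 1 clause boundary (that).
It functions as the object of the preposition "for" of "applied", so the gap sits immediately after word 10 ("for").
Base order: Every critic has reported that that auditor applied for what on Friday.

10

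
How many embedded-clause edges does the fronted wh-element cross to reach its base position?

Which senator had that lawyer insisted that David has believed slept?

2

"which senator" is extracted from the subject of "slept".
Boundaries crossed, outermost first: [that], [Ø] — 2 in total.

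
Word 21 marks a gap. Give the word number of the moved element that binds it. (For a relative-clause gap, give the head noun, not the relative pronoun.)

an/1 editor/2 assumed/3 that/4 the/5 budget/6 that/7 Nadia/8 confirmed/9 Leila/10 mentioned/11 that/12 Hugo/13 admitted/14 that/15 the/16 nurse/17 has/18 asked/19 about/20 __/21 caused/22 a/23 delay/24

6

The gap at 21 is the prepositional object of "asked", inside a relative clause.
The relative pronoun is "that" (word 7); it is bound by the head noun immediately before it.
Its filler is the head noun "budget", at word 6.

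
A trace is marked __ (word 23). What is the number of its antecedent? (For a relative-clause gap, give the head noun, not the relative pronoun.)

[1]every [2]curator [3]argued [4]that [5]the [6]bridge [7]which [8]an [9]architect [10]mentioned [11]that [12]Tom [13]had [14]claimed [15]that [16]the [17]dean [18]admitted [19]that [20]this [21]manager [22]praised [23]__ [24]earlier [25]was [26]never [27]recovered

6

The gap at 23 is the object of "praised", inside a relative clause.
The relative pronoun is "which" (word 7); it is bound by the head noun immediately before it.
Its filler is the head noun "bridge", at word 6.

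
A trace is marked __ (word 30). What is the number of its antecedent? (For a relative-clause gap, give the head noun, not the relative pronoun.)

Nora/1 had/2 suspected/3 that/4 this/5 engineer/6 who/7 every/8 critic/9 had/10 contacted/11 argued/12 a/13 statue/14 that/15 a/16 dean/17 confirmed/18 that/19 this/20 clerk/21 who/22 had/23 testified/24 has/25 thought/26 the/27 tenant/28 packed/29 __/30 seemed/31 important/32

14

The gap at 30 is the object of "packed", inside a relative clause.
The relative pronoun is "that" (word 15); it is bound by the head noun immediately before it.
Its filler is the head noun "statue", at word 14.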